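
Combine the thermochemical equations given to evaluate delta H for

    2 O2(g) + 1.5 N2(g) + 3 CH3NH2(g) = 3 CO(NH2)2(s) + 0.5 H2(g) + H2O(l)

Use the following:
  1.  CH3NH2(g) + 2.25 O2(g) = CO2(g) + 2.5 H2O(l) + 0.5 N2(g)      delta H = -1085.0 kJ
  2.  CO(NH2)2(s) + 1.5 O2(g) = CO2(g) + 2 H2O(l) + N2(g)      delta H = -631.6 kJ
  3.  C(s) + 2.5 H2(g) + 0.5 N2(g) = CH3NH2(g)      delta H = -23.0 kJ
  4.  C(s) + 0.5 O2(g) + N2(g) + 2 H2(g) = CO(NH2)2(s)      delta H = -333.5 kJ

eq. 1 × 2: (2)·(-1085.0) = -2170.0 kJ
eq. 2 reversed and × 2: (-2)·(-631.6) = +1263.2 kJ
eq. 3 reversed: +23.0 kJ
eq. 4 as written: -333.5 kJ
Since enthalpy is a state function, delta H = (-2170.0) + (+1263.2) + (+23.0) + (-333.5) = -1217.3 kJ

delta H = -1217.3 kJ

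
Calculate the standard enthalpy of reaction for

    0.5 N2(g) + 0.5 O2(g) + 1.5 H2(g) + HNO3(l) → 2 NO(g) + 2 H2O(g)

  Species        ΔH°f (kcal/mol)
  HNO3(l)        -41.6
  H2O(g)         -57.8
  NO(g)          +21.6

ΔH°rxn = Σ nΔHf°(products) − Σ nΔHf°(reactants).
Products: 2·(+21.6) + 2·(-57.8) = -72.4
Reactants: 1/2·(+0.0) + 1/2·(+0.0) + 3/2·(+0.0) + 1·(-41.6) = -41.6
ΔH° = (-72.4) − (-41.6) = -30.8 kcal/mol

ΔH° = -30.8 kcal/mol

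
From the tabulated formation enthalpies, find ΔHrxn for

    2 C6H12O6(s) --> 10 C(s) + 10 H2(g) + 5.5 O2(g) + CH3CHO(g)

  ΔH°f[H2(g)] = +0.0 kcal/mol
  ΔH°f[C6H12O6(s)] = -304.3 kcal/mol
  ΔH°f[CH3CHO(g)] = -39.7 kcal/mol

ΔH°rxn = Σ nΔHf°(products) − Σ nΔHf°(reactants).
Products: 10·(+0.0) + 10·(+0.0) + 11/2·(+0.0) + 1·(-39.7) = -39.7
Reactants: 2·(-304.3) = -608.6
ΔHrxn = (-39.7) − (-608.6) = 568.9 kcal/mol

ΔHrxn = 568.9 kcal/mol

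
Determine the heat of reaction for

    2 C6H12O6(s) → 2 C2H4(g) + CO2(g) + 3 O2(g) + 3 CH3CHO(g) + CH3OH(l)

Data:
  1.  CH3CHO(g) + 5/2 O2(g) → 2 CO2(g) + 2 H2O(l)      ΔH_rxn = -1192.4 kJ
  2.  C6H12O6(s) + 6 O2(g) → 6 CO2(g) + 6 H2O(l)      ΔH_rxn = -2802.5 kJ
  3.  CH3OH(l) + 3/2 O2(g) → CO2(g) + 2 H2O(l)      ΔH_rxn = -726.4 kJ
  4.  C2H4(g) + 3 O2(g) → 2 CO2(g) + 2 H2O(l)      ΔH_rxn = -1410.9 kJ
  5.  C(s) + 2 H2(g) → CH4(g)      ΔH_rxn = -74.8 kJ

ΔH_rxn = 1520.4 kJ

eq. 1 reversed and × 3 (reverse to put CH3CHO(g) on the product side; ×3 to match 3 CH3CHO(g) in the target): (-3)·(-1192.4) = +3577.2 kJ
eq. 2 × 2 (×2 to match 2 C6H12O6(s) in the target): (2)·(-2802.5) = -5605.0 kJ
eq. 3 reversed (CH3OH(l) must end up as a product): +726.4 kJ
eq. 4 reversed and × 2 (reverse to put C2H4(g) on the product side; ×2 to match 2 C2H4(g) in the target): (-2)·(-1410.9) = +2821.8 kJ
eq. 5: not needed (C(s) appears nowhere else).
ΔH_rxn = (-3)·(-1192.4) + (2)·(-2802.5) + (-1)·(-726.4) + (-2)·(-1410.9) = 1520.4 kJ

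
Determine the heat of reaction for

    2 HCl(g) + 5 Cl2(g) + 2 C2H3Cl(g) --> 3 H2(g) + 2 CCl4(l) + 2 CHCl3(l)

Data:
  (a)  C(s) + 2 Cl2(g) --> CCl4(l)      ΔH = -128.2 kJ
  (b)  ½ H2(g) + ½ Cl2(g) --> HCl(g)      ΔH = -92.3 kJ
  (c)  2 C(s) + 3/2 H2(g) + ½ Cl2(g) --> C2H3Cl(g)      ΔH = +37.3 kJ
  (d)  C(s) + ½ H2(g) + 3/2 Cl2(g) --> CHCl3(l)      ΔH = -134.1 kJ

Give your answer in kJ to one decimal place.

ΔH = -414.6 kJ

(a) × 2 (×2 to match 2 CCl4(l) in the target): (2)·(-128.2) = -256.4 kJ
(b) reversed and × 2 (reverse to put HCl(g) on the reactant side; ×2 to match 2 HCl(g) in the target): (-2)·(-92.3) = +184.6 kJ
(c) reversed and × 2 (C2H3Cl(g) must end up as a reactant; ×2 to match 2 C2H3Cl(g) in the target): (-2)·(+37.3) = -74.6 kJ
(d) × 2 (×2 to match 2 CHCl3(l) in the target): (2)·(-134.1) = -268.2 kJ
Summing the manipulated equations, ΔH = (-256.4) + (+184.6) + (-74.6) + (-268.2) = -414.6 kJ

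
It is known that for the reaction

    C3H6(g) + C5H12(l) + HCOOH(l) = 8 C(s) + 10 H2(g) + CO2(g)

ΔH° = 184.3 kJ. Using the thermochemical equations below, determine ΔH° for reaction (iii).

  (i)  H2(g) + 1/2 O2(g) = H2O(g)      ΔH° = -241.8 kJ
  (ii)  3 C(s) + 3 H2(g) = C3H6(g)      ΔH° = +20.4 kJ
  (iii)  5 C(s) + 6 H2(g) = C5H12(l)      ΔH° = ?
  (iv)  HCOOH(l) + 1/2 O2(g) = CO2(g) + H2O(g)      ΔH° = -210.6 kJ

(i) reversed: +241.8 kJ
(ii) reversed (reverse to put C3H6(g) on the reactant side): -20.4 kJ
(iii) reversed (C5H12(l) must end up as a reactant): contributes −x
(iv) as written (HCOOH(l) already on the reactant side): -210.6 kJ
+184.3 = (+241.8) + (-20.4) + (-210.6) − x
x = (+184.3 − (+10.8)) / (-1) = -173.5 kJ

ΔH° = -173.5 kJ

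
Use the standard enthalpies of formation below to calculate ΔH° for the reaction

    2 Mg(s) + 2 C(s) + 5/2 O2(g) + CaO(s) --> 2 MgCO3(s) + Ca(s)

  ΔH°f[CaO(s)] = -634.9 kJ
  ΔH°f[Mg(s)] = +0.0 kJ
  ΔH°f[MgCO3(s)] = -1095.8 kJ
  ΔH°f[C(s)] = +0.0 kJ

ΔH° = -1556.7 kJ

Products: 2·(-1095.8) + 1·(+0.0) = -2191.6
Reactants: 2·(+0.0) + 2·(+0.0) + 5/2·(+0.0) + 1·(-634.9) = -634.9
ΔH° = (-2191.6) − (-634.9) = -1556.7 kJ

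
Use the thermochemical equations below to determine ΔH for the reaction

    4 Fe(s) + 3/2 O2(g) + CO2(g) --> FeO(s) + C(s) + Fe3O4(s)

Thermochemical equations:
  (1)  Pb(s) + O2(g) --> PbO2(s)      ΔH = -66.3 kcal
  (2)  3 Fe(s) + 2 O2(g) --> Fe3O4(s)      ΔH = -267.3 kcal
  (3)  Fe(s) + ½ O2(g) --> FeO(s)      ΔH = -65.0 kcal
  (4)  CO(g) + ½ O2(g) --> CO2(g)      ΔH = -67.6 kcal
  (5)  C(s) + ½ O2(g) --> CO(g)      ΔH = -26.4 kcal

(1): not needed.
(2) as written: -267.3 kcal
(3) as written: -65.0 kcal
(4) reversed: +67.6 kcal
(5) reversed: +26.4 kcal
By Hess's law, ΔH = (1)·(-267.3) + (1)·(-65.0) + (-1)·(-67.6) + (-1)·(-26.4) = -238.3 kcal

ΔH = -238.3 kcal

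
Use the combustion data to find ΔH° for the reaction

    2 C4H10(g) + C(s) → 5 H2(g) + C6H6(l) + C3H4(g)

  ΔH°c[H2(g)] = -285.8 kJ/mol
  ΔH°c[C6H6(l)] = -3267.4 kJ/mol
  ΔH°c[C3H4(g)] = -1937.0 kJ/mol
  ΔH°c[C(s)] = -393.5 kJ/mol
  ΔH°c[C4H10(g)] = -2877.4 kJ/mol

With combustion enthalpies, reactants minus products:
= [2·(-2877.4) + 1·(-393.5)] − [5·(-285.8) + 1·(-3267.4) + 1·(-1937.0)]
= 485.1 kJ/mol

ΔH° = 485.1 kJ/mol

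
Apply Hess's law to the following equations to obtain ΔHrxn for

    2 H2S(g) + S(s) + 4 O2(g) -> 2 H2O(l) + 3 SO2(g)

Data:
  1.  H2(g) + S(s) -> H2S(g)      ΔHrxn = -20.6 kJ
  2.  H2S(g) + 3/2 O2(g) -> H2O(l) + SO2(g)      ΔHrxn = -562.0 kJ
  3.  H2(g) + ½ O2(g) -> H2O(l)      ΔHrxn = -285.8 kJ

eq. 1 as written (S(s) already on the reactant side): -20.6 kJ
eq. 2 × 3 (×3 to match 3 SO2(g) in the target): (3)·(-562.0) = -1686.0 kJ
eq. 3 reversed: +285.8 kJ
By Hess's law, ΔHrxn = (1)·(-20.6) + (3)·(-562.0) + (-1)·(-285.8) = -1420.8 kJ

ΔHrxn = -1420.8 kJ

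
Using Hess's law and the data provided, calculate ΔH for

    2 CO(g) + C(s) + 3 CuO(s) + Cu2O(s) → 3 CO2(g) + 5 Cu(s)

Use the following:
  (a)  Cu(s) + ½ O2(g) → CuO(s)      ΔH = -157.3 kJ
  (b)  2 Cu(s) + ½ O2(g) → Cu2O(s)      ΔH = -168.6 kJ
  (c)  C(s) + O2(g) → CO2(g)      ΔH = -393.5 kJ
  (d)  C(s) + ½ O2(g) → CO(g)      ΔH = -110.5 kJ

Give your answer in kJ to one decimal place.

ΔH = -319.0 kJ

(a) reversed and × 3: (-3)·(-157.3) = +471.9 kJ
(b) reversed: +168.6 kJ
(c) × 3: (3)·(-393.5) = -1180.5 kJ
(d) reversed and × 2: (-2)·(-110.5) = +221.0 kJ
ΔH = (-3)·(-157.3) + (-1)·(-168.6) + (3)·(-393.5) + (-2)·(-110.5) = -319.0 kJ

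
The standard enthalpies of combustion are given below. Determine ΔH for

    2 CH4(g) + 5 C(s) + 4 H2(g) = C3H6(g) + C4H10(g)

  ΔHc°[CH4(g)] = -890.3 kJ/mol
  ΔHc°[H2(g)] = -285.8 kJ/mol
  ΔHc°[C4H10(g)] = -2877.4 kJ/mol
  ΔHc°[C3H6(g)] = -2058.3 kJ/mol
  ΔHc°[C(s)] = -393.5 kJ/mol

With combustion enthalpies, reactants minus products:
= [2·(-890.3) + 5·(-393.5) + 4·(-285.8)] − [1·(-2058.3) + 1·(-2877.4)]
= 44.4 kJ/mol

ΔH = 44.4 kJ/mol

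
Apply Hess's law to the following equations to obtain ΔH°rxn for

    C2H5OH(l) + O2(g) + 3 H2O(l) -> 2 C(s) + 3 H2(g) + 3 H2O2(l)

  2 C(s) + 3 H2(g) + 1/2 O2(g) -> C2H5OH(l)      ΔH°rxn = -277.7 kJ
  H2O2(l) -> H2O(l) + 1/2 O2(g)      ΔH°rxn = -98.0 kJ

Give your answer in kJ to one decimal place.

ΔH°rxn = 571.7 kJ

equation 1 reversed: +277.7 kJ
equation 2 reversed and × 3: (-3)·(-98.0) = +294.0 kJ
ΔH°rxn = (-1)·(-277.7) + (-3)·(-98.0) = 571.7 kJ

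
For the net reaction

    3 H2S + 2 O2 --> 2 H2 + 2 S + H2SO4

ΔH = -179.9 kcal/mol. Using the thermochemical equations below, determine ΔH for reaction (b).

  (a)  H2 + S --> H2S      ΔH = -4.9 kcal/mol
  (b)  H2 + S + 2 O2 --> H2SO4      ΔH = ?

(a) reversed and × 3 (H2S must end up as a reactant; ×3 to match 3 H2S in the target): (-3)·(-4.9) = +14.7 kcal/mol
(b) as written (H2SO4 already on the product side): contributes x
-179.9 = (+14.7) + x
x = (-179.9 − (+14.7)) / (1) = -194.6 kcal/mol

ΔH = -194.6 kcal/mol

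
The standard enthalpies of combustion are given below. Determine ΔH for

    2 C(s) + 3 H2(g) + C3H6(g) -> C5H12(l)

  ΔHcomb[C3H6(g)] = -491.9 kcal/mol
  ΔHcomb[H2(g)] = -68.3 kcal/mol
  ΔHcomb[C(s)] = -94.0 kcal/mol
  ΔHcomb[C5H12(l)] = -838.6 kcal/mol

Using ΔH = Σ nΔHc°(reactants) − Σ nΔHc°(products):
= [2·(-94.0) + 3·(-68.3) + 1·(-491.9)] − [1·(-838.6)]
= -46.2 kcal/mol

ΔH = -46.2 kcal/mol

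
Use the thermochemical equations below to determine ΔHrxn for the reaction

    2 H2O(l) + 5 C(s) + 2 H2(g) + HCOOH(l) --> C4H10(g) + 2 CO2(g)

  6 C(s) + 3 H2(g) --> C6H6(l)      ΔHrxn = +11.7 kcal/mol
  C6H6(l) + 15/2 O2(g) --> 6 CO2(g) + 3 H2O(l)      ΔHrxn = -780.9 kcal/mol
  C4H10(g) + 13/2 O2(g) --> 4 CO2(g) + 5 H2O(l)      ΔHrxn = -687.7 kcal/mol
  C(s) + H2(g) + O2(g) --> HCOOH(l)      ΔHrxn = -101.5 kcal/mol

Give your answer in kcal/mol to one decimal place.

ΔHrxn = 20.0 kcal/mol

equation 1 as written: +11.7 kcal/mol
equation 2 as written: -780.9 kcal/mol
equation 3 reversed (C4H10(g) must end up as a product): +687.7 kcal/mol
equation 4 reversed (HCOOH(l) must end up as a reactant): +101.5 kcal/mol
Since enthalpy is a state function, ΔHrxn = (1)·(+11.7) + (1)·(-780.9) + (-1)·(-687.7) + (-1)·(-101.5) = 20.0 kcal/mol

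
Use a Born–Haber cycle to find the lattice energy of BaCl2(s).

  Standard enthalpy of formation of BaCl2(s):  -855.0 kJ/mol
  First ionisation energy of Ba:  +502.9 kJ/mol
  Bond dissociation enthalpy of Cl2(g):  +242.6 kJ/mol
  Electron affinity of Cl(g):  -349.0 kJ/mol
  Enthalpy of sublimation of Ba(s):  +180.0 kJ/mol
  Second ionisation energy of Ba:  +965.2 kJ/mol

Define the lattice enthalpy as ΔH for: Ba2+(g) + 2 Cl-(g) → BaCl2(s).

ΔHf° = 1·ΔHsub + 1·(ΣIE) + 1·D(Cl2) + 2·EA + U
-855.0 = 1·(+180.0) + 1·(+1468.1) + 1·(+242.6) + 2·(-349.0) + U
U = -855.0 − (+1192.7) = -2047.7 kJ/mol

U = -2047.7 kJ/mol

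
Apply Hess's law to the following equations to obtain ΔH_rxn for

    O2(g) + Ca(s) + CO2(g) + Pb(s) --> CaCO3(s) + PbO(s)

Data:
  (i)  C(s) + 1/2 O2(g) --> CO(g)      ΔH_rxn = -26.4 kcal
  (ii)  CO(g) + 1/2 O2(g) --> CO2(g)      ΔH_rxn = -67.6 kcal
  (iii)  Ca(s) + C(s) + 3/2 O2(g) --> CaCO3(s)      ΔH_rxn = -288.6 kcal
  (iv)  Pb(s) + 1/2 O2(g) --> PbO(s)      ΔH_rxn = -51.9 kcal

ΔH_rxn = -246.5 kcal

(i) reversed: +26.4 kcal
(ii) reversed (CO2(g) must end up as a reactant): +67.6 kcal
(iii) as written (CaCO3(s) already on the product side): -288.6 kcal
(iv) as written (PbO(s) already on the product side): -51.9 kcal
ΔH_rxn = (+26.4) + (+67.6) + (-288.6) + (-51.9) = -246.5 kcal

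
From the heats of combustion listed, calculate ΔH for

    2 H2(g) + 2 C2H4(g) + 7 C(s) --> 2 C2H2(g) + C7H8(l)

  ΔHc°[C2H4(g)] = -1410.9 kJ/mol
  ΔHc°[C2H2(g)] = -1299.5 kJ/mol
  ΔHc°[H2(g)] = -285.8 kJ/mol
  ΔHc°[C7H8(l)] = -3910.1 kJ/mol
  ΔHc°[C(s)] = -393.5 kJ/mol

ΔH = 361.2 kJ/mol

With combustion enthalpies, reactants minus products:
= [2·(-285.8) + 2·(-1410.9) + 7·(-393.5)] − [2·(-1299.5) + 1·(-3910.1)]
= 361.2 kJ/mol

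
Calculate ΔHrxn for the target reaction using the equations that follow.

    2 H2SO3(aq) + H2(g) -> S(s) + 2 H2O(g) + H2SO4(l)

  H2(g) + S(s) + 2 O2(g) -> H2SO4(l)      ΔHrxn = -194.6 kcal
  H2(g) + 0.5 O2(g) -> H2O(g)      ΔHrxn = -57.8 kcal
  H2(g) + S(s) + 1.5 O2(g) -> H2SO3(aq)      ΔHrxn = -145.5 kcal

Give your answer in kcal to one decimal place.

ΔHrxn = -19.2 kcal

equation 1 as written (H2SO4(l) already on the product side): -194.6 kcal
equation 2 × 2 (×2 to match 2 H2O(g) in the target): (2)·(-57.8) = -115.6 kcal
equation 3 reversed and × 2 (H2SO3(aq) must end up as a reactant; scale by 2 for the 2 H2SO3(aq)): (-2)·(-145.5) = +291.0 kcal
Combining the equations, ΔHrxn = (1)·(-194.6) + (2)·(-57.8) + (-2)·(-145.5) = -19.2 kcal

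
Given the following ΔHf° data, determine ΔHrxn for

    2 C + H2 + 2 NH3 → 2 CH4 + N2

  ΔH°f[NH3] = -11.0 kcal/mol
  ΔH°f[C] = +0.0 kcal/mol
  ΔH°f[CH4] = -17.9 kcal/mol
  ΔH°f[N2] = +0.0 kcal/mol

ΔHrxn = -13.8 kcal/mol

ΔH°rxn = Σ nΔHf°(products) − Σ nΔHf°(reactants).
Products: 2·(-17.9) + 1·(+0.0) = -35.8
Reactants: 2·(+0.0) + 1·(+0.0) + 2·(-11.0) = -22.0
ΔHrxn = (-35.8) − (-22.0) = -13.8 kcal/mol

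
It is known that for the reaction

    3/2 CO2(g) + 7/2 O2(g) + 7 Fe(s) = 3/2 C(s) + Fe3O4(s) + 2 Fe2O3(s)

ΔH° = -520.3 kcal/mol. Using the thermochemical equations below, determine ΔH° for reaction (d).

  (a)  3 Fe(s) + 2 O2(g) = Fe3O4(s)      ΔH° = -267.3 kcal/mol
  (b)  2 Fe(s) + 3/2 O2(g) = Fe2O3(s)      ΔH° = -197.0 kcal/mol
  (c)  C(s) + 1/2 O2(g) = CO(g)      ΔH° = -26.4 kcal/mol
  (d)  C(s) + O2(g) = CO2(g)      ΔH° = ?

(a) as written: -267.3 kcal/mol
(b) × 2: (2)·(-197.0) = -394.0 kcal/mol
(c): not needed.
(d) reversed and × 3/2: contributes −3/2·x
-520.3 = (-267.3) + (-394.0) − 3/2·x
x = (-520.3 − (-661.3)) / (-3/2) = -94.0 kcal/mol

ΔH° = -94.0 kcal/mol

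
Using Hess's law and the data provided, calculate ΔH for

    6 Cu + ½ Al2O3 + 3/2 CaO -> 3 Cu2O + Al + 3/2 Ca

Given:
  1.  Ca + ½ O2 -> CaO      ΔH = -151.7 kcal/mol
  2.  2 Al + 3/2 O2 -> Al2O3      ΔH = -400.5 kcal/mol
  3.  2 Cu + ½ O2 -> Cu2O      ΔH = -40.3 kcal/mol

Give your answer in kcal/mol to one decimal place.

eq. 1 reversed and × 3/2: (-3/2)·(-151.7) = +227.55 kcal/mol
eq. 2 reversed and × 1/2: (-1/2)·(-400.5) = +200.25 kcal/mol
eq. 3 × 3: (3)·(-40.3) = -120.9 kcal/mol
By Hess's law, ΔH = (+227.55) + (+200.25) + (-120.9) = 306.9 kcal/mol

ΔH = 306.9 kcal/mol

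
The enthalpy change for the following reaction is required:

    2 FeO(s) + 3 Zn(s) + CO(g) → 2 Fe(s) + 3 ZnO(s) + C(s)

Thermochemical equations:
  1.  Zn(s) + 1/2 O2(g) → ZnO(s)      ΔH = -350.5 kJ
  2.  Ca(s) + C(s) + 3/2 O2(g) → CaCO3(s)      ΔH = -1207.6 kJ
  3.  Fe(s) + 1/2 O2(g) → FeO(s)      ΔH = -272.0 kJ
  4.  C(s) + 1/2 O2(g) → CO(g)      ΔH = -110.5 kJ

eq. 1 × 3: (3)·(-350.5) = -1051.5 kJ
eq. 2: not needed.
eq. 3 reversed and × 2: (-2)·(-272.0) = +544.0 kJ
eq. 4 reversed: +110.5 kJ
Since enthalpy is a state function, ΔH = (3)·(-350.5) + (-2)·(-272.0) + (-1)·(-110.5) = -397.0 kJ

ΔH = -397.0 kJ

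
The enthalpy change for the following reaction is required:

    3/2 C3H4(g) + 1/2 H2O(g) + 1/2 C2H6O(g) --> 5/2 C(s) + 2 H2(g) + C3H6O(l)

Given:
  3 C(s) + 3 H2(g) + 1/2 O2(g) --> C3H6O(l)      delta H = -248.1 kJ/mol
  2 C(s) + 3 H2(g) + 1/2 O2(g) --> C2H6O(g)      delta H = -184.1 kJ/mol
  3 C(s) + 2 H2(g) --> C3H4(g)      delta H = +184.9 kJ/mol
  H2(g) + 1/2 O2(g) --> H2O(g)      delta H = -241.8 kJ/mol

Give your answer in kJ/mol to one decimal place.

equation 1 as written (C3H6O(l) already on the product side): -248.1 kJ/mol
equation 2 reversed and × 1/2 (reverse to put C2H6O(g) on the reactant side; scale by 1/2 for the 1/2 C2H6O(g)): (-1/2)·(-184.1) = +92.05 kJ/mol
equation 3 reversed and × 3/2 (reverse to put C3H4(g) on the reactant side; ×3/2 to match 3/2 C3H4(g) in the target): (-3/2)·(+184.9) = -277.35 kJ/mol
equation 4 reversed and × 1/2 (H2O(g) must end up as a reactant; ×1/2 to match 1/2 H2O(g) in the target): (-1/2)·(-241.8) = +120.9 kJ/mol
Summing the manipulated equations, delta H = (1)·(-248.1) + (-1/2)·(-184.1) + (-3/2)·(+184.9) + (-1/2)·(-241.8) = -312.5 kJ/mol

delta H = -312.5 kJ/mol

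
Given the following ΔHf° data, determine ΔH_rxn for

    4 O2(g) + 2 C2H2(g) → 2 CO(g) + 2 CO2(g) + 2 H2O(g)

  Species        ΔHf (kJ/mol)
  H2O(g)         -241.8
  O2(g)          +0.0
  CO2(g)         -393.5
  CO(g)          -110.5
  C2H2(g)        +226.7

Products: 2·(-110.5) + 2·(-393.5) + 2·(-241.8) = -1491.6
Reactants: 4·(+0.0) + 2·(+226.7) = +453.4
ΔH_rxn = (-1491.6) − (+453.4) = -1945.0 kJ/mol

ΔH_rxn = -1945.0 kJ/mol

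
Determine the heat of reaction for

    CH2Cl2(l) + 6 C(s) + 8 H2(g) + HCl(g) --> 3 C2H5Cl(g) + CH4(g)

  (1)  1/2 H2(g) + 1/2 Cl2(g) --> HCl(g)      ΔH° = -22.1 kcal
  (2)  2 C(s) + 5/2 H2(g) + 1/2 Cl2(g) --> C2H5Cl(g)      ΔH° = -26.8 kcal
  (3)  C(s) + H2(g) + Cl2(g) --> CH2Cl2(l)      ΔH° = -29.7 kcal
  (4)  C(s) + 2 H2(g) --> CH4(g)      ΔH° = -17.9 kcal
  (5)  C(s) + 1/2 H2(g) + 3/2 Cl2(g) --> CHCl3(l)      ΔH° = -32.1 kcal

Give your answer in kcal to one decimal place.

ΔH° = -46.5 kcal

(1) reversed (HCl(g) must end up as a reactant): +22.1 kcal
(2) × 3 (scale by 3 for the 3 C2H5Cl(g)): (3)·(-26.8) = -80.4 kcal
(3) reversed (CH2Cl2(l) must end up as a reactant): +29.7 kcal
(4) as written (CH4(g) already on the product side): -17.9 kcal
(5): not needed (CHCl3(l) appears nowhere else).
By Hess's law, ΔH° = (+22.1) + (-80.4) + (+29.7) + (-17.9) = -46.5 kcal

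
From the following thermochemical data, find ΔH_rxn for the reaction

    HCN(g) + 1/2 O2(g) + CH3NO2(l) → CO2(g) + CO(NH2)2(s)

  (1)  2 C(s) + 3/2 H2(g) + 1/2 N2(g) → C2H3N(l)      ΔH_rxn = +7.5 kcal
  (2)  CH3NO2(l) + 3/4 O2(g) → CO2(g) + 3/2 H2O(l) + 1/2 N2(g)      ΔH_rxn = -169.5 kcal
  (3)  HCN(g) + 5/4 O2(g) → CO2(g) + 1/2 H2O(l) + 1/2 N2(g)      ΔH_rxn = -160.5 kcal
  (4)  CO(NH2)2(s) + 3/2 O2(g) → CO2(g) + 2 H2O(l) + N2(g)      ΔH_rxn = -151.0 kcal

ΔH_rxn = -179.0 kcal

(1): not needed (H2(g) appears nowhere else).
(2) as written (CH3NO2(l) already on the reactant side): -169.5 kcal
(3) as written (HCN(g) already on the reactant side): -160.5 kcal
(4) reversed (CO(NH2)2(s) must end up as a product): +151.0 kcal
By Hess's law, ΔH_rxn = (-169.5) + (-160.5) + (+151.0) = -179.0 kcal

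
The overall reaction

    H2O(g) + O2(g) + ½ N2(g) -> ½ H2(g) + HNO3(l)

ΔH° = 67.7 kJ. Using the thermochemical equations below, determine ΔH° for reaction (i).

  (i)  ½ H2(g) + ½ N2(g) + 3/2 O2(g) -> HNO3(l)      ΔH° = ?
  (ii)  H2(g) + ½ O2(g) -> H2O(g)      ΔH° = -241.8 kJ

ΔH° = -174.1 kJ

(i) as written: contributes x
(ii) reversed: +241.8 kJ
+67.7 = (+241.8) + x
x = (+67.7 − (+241.8)) / (1) = -174.1 kJ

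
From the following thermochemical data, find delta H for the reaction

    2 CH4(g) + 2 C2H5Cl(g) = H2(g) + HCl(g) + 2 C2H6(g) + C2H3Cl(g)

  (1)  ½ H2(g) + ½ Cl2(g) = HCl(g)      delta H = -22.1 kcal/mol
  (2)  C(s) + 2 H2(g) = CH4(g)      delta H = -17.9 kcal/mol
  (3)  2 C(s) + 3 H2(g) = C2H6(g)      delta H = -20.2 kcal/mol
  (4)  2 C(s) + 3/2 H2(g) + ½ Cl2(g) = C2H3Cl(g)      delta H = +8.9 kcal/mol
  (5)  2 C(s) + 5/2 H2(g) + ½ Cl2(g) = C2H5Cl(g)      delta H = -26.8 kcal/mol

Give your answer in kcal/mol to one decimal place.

delta H = 35.8 kcal/mol

(1) as written (HCl(g) already on the product side): -22.1 kcal/mol
(2) reversed and × 2 (CH4(g) must end up as a reactant; scale by 2 for the 2 CH4(g)): (-2)·(-17.9) = +35.8 kcal/mol
(3) × 2 (scale by 2 for the 2 C2H6(g)): (2)·(-20.2) = -40.4 kcal/mol
(4) as written (C2H3Cl(g) already on the product side): +8.9 kcal/mol
(5) reversed and × 2 (reverse to put C2H5Cl(g) on the reactant side; scale by 2 for the 2 C2H5Cl(g)): (-2)·(-26.8) = +53.6 kcal/mol
Since enthalpy is a state function, delta H = (-22.1) + (+35.8) + (-40.4) + (+8.9) + (+53.6) = 35.8 kcal/mol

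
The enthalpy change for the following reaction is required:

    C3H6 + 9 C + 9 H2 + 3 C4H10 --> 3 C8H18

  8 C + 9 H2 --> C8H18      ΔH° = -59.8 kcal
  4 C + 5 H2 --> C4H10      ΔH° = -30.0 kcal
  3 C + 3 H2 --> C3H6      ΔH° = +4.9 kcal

ΔH° = -94.3 kcal

equation 1 × 3: (3)·(-59.8) = -179.4 kcal
equation 2 reversed and × 3: (-3)·(-30.0) = +90.0 kcal
equation 3 reversed: -4.9 kcal
By Hess's law, ΔH° = (-179.4) + (+90.0) + (-4.9) = -94.3 kcal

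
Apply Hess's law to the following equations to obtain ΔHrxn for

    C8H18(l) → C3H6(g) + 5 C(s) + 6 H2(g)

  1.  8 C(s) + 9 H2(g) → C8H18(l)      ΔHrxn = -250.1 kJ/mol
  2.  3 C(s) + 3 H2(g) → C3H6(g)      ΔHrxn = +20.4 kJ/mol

eq. 1 reversed: +250.1 kJ/mol
eq. 2 as written: +20.4 kJ/mol
Summing the manipulated equations, ΔHrxn = (-1)·(-250.1) + (1)·(+20.4) = 270.5 kJ/mol

ΔHrxn = 270.5 kJ/mol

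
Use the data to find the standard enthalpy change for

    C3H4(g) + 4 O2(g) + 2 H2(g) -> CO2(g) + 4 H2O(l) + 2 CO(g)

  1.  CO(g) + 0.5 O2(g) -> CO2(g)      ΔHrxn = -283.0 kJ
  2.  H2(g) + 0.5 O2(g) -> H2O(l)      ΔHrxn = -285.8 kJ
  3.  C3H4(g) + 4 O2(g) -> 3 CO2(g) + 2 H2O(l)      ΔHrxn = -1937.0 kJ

eq. 1 reversed and × 2 (CO(g) must end up as a product; scale by 2 for the 2 CO(g)): (-2)·(-283.0) = +566.0 kJ
eq. 2 × 2 (×2 to match 2 H2(g) in the target): (2)·(-285.8) = -571.6 kJ
eq. 3 as written (C3H4(g) already on the reactant side): -1937.0 kJ
ΔHrxn = (-2)·(-283.0) + (2)·(-285.8) + (1)·(-1937.0) = -1942.6 kJ

ΔHrxn = -1942.6 kJ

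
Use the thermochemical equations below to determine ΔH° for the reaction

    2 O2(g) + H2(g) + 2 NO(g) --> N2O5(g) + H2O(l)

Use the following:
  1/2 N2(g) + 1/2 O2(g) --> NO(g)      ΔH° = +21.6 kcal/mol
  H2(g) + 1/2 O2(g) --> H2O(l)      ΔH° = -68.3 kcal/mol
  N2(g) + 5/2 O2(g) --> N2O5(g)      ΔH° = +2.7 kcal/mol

equation 1 reversed and × 2 (reverse to put NO(g) on the reactant side; scale by 2 for the 2 NO(g)): (-2)·(+21.6) = -43.2 kcal/mol
equation 2 as written (H2O(l) already on the product side): -68.3 kcal/mol
equation 3 as written (N2O5(g) already on the product side): +2.7 kcal/mol
Since enthalpy is a state function, ΔH° = (-2)·(+21.6) + (1)·(-68.3) + (1)·(+2.7) = -108.8 kcal/mol

ΔH° = -108.8 kcal/mol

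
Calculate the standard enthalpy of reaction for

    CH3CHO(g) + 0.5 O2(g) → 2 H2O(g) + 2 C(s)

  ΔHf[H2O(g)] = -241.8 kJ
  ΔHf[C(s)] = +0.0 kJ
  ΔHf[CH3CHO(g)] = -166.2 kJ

Products: 2·(-241.8) + 2·(+0.0) = -483.6
Reactants: 1·(-166.2) + 1/2·(+0.0) = -166.2
ΔH°rxn = (-483.6) − (-166.2) = -317.4 kJ

ΔH°rxn = -317.4 kJ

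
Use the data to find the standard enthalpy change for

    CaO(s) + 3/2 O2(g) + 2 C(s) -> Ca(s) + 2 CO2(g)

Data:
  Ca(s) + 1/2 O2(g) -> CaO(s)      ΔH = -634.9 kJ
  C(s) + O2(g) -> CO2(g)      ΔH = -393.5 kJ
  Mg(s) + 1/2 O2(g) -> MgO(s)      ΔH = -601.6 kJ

equation 1 reversed: +634.9 kJ
equation 2 × 2: (2)·(-393.5) = -787.0 kJ
equation 3: not needed.
ΔH = (-1)·(-634.9) + (2)·(-393.5) = -152.1 kJ

ΔH = -152.1 kJ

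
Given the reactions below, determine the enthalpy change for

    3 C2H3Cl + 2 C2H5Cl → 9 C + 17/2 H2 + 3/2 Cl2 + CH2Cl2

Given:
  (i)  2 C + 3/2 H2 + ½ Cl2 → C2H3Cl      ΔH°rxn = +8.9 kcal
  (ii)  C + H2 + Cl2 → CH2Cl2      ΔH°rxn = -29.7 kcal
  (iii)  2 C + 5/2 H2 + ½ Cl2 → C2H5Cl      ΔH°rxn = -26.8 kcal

ΔH°rxn = -2.8 kcal

(i) reversed and × 3: (-3)·(+8.9) = -26.7 kcal
(ii) as written: -29.7 kcal
(iii) reversed and × 2: (-2)·(-26.8) = +53.6 kcal
Summing the manipulated equations, ΔH°rxn = (-26.7) + (-29.7) + (+53.6) = -2.8 kcal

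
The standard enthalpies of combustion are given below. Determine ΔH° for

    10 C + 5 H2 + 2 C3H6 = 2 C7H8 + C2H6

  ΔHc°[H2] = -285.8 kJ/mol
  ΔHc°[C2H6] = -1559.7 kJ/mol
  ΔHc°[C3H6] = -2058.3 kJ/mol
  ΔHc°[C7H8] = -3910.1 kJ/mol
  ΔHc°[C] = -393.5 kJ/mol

ΔH° = -100.7 kJ/mol

With combustion enthalpies, reactants minus products:
= [10·(-393.5) + 5·(-285.8) + 2·(-2058.3)] − [2·(-3910.1) + 1·(-1559.7)]
= -100.7 kJ/mol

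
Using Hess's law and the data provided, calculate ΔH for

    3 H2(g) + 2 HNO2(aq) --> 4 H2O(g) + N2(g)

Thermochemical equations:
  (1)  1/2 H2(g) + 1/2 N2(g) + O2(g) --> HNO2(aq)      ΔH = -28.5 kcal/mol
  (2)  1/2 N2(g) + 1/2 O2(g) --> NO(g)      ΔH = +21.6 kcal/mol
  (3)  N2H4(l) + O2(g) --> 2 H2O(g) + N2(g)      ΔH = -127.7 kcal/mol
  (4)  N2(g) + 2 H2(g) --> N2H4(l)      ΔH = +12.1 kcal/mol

ΔH = -174.2 kcal/mol

(1) reversed and × 2 (HNO2(aq) must end up as a reactant; ×2 to match 2 HNO2(aq) in the target): (-2)·(-28.5) = +57.0 kcal/mol
(2): not needed (NO(g) appears nowhere else).
(3) × 2 (scale by 2 for the 4 H2O(g)): (2)·(-127.7) = -255.4 kcal/mol
(4) × 2: (2)·(+12.1) = +24.2 kcal/mol
Combining the equations, ΔH = (-2)·(-28.5) + (2)·(-127.7) + (2)·(+12.1) = -174.2 kcal/mol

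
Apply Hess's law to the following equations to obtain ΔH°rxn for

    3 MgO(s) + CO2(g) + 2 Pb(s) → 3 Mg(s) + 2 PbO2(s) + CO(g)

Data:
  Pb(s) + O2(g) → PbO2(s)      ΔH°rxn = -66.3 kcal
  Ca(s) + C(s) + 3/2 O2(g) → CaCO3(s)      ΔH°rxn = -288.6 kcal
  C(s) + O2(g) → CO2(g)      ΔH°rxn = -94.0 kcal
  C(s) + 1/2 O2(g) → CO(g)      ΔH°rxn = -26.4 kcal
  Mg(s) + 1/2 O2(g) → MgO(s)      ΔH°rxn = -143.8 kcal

equation 1 × 2 (scale by 2 for the 2 PbO2(s)): (2)·(-66.3) = -132.6 kcal
equation 2: not needed (Ca(s) appears nowhere else).
equation 3 reversed (reverse to put CO2(g) on the reactant side): +94.0 kcal
equation 4 as written (CO(g) already on the product side): -26.4 kcal
equation 5 reversed and × 3 (MgO(s) must end up as a reactant; scale by 3 for the 3 MgO(s)): (-3)·(-143.8) = +431.4 kcal
By Hess's law, ΔH°rxn = (2)·(-66.3) + (-1)·(-94.0) + (1)·(-26.4) + (-3)·(-143.8) = 366.4 kcal

ΔH°rxn = 366.4 kcal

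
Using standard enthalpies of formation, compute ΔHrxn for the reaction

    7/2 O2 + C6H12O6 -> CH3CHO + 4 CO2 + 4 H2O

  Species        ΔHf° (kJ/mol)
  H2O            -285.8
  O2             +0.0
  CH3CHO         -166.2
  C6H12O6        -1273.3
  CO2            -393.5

Products: 1·(-166.2) + 4·(-393.5) + 4·(-285.8) = -2883.4
Reactants: 7/2·(+0.0) + 1·(-1273.3) = -1273.3
ΔHrxn = (-2883.4) − (-1273.3) = -1610.1 kJ/mol

ΔHrxn = -1610.1 kJ/mol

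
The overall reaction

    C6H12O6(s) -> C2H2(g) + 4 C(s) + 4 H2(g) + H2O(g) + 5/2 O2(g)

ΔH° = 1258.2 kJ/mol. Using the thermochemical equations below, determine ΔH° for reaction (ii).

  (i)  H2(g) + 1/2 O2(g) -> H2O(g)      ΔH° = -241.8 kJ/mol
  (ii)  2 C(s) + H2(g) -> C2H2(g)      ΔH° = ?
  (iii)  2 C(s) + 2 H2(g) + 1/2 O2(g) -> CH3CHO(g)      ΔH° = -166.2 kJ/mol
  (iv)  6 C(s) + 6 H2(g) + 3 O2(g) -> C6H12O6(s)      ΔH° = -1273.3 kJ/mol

ΔH° = 226.7 kJ/mol

(i) as written: -241.8 kJ/mol
(ii) as written: contributes x
(iii): not needed.
(iv) reversed: +1273.3 kJ/mol
+1258.2 = (-241.8) + (+1273.3) + x
x = (+1258.2 − (+1031.5)) / (1) = 226.7 kJ/mol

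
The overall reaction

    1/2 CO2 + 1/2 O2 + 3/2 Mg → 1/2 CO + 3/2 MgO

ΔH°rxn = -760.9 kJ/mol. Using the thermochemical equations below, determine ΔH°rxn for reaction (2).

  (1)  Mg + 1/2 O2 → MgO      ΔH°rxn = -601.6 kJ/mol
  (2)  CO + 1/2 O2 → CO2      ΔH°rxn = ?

(1) × 3/2: (3/2)·(-601.6) = -902.4 kJ/mol
(2) reversed and × 1/2: contributes −1/2·x
-760.9 = (-902.4) − 1/2·x
x = (-760.9 − (-902.4)) / (-1/2) = -283.0 kJ/mol

ΔH°rxn = -283.0 kJ/mol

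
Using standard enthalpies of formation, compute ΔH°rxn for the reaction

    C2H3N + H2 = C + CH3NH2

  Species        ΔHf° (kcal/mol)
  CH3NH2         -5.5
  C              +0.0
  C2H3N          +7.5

ΔH°rxn = -13.0 kcal/mol

Products: 1·(+0.0) + 1·(-5.5) = -5.5
Reactants: 1·(+7.5) + 1·(+0.0) = +7.5
ΔH°rxn = (-5.5) − (+7.5) = -13.0 kcal/mol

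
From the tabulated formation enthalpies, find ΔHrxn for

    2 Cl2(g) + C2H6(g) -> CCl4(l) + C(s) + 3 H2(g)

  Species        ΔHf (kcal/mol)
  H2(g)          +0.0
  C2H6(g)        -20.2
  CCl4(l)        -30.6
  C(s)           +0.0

Products: 1·(-30.6) + 1·(+0.0) + 3·(+0.0) = -30.6
Reactants: 2·(+0.0) + 1·(-20.2) = -20.2
ΔHrxn = (-30.6) − (-20.2) = -10.4 kcal/mol

ΔHrxn = -10.4 kcal/mol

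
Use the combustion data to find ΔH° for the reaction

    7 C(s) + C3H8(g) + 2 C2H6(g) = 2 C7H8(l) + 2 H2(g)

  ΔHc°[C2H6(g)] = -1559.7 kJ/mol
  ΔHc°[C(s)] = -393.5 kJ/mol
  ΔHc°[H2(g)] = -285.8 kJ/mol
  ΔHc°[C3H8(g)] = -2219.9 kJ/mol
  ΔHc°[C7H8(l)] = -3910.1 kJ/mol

ΔH° = 298.0 kJ/mol

Using ΔH = Σ nΔHc°(reactants) − Σ nΔHc°(products):
= [7·(-393.5) + 1·(-2219.9) + 2·(-1559.7)] − [2·(-3910.1) + 2·(-285.8)]
= 298.0 kJ/mol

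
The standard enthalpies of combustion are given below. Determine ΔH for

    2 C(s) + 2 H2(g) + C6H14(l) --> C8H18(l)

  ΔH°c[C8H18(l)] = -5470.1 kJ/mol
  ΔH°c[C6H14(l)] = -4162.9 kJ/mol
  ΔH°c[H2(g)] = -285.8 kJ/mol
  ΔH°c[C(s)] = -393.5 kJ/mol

Using ΔH = Σ nΔHc°(reactants) − Σ nΔHc°(products):
= [2·(-393.5) + 2·(-285.8) + 1·(-4162.9)] − [1·(-5470.1)]
= -51.4 kJ/mol

ΔH = -51.4 kJ/mol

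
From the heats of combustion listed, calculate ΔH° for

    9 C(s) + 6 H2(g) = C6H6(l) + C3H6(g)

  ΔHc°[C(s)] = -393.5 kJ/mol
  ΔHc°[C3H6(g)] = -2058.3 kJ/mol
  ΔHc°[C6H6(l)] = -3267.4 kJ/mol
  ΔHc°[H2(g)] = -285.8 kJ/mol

ΔH° = 69.4 kJ/mol

Using ΔH = Σ nΔHc°(reactants) − Σ nΔHc°(products):
= [9·(-393.5) + 6·(-285.8)] − [1·(-3267.4) + 1·(-2058.3)]
= 69.4 kJ/mol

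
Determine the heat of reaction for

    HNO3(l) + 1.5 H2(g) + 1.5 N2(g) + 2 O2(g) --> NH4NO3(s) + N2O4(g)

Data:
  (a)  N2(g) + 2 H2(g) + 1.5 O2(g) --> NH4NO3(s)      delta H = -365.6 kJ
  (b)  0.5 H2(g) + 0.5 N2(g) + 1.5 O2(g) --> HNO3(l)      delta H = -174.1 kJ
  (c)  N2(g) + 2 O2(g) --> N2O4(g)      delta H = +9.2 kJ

(a) as written: -365.6 kJ
(b) reversed: +174.1 kJ
(c) as written: +9.2 kJ
Combining the equations, delta H = (-365.6) + (+174.1) + (+9.2) = -182.3 kJ

delta H = -182.3 kJ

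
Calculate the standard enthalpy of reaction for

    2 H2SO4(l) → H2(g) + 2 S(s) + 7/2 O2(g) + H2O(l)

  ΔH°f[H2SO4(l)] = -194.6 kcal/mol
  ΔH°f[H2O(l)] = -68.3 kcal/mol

Products: 1·(+0.0) + 2·(+0.0) + 7/2·(+0.0) + 1·(-68.3) = -68.3
Reactants: 2·(-194.6) = -389.2
ΔH_rxn = (-68.3) − (-389.2) = 320.9 kcal/mol

ΔH_rxn = 320.9 kcal/mol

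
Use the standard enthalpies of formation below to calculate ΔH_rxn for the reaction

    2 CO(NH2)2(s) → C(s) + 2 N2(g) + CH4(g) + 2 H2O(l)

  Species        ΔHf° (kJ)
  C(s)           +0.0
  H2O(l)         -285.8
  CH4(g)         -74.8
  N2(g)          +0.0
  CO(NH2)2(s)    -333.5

ΔH°rxn = Σ nΔHf°(products) − Σ nΔHf°(reactants).
Products: 1·(+0.0) + 2·(+0.0) + 1·(-74.8) + 2·(-285.8) = -646.4
Reactants: 2·(-333.5) = -667.0
ΔH_rxn = (-646.4) − (-667.0) = 20.6 kJ

ΔH_rxn = 20.6 kJ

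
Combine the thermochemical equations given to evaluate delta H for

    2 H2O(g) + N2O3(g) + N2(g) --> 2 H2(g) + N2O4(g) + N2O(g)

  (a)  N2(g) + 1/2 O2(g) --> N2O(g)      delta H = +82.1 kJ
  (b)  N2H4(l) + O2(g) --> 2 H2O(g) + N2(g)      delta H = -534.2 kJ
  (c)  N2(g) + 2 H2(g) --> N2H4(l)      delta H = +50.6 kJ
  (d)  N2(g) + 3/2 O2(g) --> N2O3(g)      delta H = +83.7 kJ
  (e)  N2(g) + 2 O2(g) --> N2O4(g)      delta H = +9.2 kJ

(a) as written (N2O(g) already on the product side): +82.1 kJ
(b) reversed (reverse to put H2O(g) on the reactant side): +534.2 kJ
(c) reversed (H2(g) must end up as a product): -50.6 kJ
(d) reversed (N2O3(g) must end up as a reactant): -83.7 kJ
(e) as written (N2O4(g) already on the product side): +9.2 kJ
delta H = (+82.1) + (+534.2) + (-50.6) + (-83.7) + (+9.2) = 491.2 kJ

delta H = 491.2 kJ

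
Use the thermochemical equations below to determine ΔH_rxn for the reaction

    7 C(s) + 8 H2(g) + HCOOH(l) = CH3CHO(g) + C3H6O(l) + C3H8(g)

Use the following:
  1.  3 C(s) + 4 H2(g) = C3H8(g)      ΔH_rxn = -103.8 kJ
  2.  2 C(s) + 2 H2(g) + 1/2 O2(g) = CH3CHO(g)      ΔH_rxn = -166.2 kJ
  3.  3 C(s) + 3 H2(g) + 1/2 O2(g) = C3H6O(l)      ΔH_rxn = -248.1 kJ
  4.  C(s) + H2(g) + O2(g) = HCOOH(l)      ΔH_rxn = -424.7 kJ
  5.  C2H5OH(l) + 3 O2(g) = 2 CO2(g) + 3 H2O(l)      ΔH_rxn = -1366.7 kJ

ΔH_rxn = -93.4 kJ

eq. 1 as written: -103.8 kJ
eq. 2 as written: -166.2 kJ
eq. 3 as written: -248.1 kJ
eq. 4 reversed: +424.7 kJ
eq. 5: not needed.
Since enthalpy is a state function, ΔH_rxn = (-103.8) + (-166.2) + (-248.1) + (+424.7) = -93.4 kJ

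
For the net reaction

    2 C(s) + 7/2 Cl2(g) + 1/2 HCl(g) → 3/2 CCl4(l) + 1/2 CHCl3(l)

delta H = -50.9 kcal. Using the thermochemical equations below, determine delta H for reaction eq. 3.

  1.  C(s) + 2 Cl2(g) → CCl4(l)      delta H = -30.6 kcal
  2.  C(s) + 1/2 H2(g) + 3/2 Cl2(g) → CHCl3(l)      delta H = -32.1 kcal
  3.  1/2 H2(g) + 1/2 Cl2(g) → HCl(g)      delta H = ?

delta H = -22.1 kcal

eq. 1 × 3/2: (3/2)·(-30.6) = -45.9 kcal
eq. 2 × 1/2: (1/2)·(-32.1) = -16.05 kcal
eq. 3 reversed and × 1/2: contributes −1/2·x
-50.9 = (-45.9) + (-16.05) − 1/2·x
x = (-50.9 − (-61.95)) / (-1/2) = -22.1 kcal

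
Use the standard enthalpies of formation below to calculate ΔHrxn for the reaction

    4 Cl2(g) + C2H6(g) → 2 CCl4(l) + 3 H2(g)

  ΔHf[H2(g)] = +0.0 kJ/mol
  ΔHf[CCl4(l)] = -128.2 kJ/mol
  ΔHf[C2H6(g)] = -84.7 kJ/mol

Products: 2·(-128.2) + 3·(+0.0) = -256.4
Reactants: 4·(+0.0) + 1·(-84.7) = -84.7
ΔHrxn = (-256.4) − (-84.7) = -171.7 kJ/mol

ΔHrxn = -171.7 kJ/mol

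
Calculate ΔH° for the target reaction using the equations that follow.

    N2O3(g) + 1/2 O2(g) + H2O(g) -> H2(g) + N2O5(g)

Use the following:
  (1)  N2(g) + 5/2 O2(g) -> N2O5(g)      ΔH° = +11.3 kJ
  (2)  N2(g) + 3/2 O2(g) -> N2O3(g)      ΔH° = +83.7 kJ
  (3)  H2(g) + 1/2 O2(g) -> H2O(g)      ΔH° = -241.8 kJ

ΔH° = 169.4 kJ

(1) as written (N2O5(g) already on the product side): +11.3 kJ
(2) reversed (reverse to put N2O3(g) on the reactant side): -83.7 kJ
(3) reversed (H2O(g) must end up as a reactant): +241.8 kJ
Combining the equations, ΔH° = (1)·(+11.3) + (-1)·(+83.7) + (-1)·(-241.8) = 169.4 kJ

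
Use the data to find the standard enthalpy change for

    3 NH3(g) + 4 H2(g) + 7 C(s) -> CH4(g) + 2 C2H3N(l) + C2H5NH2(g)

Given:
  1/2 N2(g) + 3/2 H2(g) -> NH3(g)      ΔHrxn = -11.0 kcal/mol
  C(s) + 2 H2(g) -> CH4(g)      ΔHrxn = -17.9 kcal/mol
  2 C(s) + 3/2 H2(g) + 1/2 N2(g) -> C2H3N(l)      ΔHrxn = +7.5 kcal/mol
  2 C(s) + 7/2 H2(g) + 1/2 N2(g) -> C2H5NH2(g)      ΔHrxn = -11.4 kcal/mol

equation 1 reversed and × 3: (-3)·(-11.0) = +33.0 kcal/mol
equation 2 as written: -17.9 kcal/mol
equation 3 × 2: (2)·(+7.5) = +15.0 kcal/mol
equation 4 as written: -11.4 kcal/mol
ΔHrxn = (+33.0) + (-17.9) + (+15.0) + (-11.4) = 18.7 kcal/mol

ΔHrxn = 18.7 kcal/mol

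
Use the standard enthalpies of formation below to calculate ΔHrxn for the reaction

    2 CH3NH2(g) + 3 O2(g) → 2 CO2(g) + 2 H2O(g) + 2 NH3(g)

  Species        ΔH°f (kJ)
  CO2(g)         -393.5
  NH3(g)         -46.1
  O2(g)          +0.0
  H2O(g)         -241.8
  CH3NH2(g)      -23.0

ΔH°rxn = Σ nΔHf°(products) − Σ nΔHf°(reactants).
Products: 2·(-393.5) + 2·(-241.8) + 2·(-46.1) = -1362.8
Reactants: 2·(-23.0) + 3·(+0.0) = -46.0
ΔHrxn = (-1362.8) − (-46.0) = -1316.8 kJ

ΔHrxn = -1316.8 kJ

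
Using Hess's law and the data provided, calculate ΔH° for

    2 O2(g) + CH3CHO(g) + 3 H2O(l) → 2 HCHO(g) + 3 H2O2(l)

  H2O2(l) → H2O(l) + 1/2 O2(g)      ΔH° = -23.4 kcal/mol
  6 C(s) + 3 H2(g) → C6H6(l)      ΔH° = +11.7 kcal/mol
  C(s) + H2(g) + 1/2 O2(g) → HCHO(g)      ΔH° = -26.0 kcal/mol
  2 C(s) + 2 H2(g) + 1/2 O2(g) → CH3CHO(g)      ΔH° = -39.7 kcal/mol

ΔH° = 57.9 kcal/mol

equation 1 reversed and × 3: (-3)·(-23.4) = +70.2 kcal/mol
equation 2: not needed.
equation 3 × 2: (2)·(-26.0) = -52.0 kcal/mol
equation 4 reversed: +39.7 kcal/mol
Combining the equations, ΔH° = (-3)·(-23.4) + (2)·(-26.0) + (-1)·(-39.7) = 57.9 kcal/mol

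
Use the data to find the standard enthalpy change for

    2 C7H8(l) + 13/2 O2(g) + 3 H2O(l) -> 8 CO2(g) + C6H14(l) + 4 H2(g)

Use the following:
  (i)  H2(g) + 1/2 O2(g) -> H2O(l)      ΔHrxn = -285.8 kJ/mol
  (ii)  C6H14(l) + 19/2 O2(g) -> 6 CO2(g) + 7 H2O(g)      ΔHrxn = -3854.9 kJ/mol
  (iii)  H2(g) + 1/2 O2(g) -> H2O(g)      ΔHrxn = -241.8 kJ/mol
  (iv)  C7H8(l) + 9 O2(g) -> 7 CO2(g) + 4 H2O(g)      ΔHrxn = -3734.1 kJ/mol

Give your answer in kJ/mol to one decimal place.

ΔHrxn = -2514.1 kJ/mol

(i) reversed and × 3: (-3)·(-285.8) = +857.4 kJ/mol
(ii) reversed: +3854.9 kJ/mol
(iii) reversed: +241.8 kJ/mol
(iv) × 2: (2)·(-3734.1) = -7468.2 kJ/mol
Since enthalpy is a state function, ΔHrxn = (-3)·(-285.8) + (-1)·(-3854.9) + (-1)·(-241.8) + (2)·(-3734.1) = -2514.1 kJ/mol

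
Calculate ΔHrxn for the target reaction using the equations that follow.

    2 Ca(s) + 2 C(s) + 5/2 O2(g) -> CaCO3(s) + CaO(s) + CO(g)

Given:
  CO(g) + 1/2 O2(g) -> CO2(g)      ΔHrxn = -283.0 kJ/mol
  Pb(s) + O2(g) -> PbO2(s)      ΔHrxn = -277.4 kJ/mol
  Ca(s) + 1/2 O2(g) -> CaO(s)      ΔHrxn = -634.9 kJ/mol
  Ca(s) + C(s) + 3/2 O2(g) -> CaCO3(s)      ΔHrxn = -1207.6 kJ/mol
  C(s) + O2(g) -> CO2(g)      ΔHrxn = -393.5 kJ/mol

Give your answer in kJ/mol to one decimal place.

equation 1 reversed: +283.0 kJ/mol
equation 2: not needed.
equation 3 as written: -634.9 kJ/mol
equation 4 as written: -1207.6 kJ/mol
equation 5 as written: -393.5 kJ/mol
ΔHrxn = (-1)·(-283.0) + (1)·(-634.9) + (1)·(-1207.6) + (1)·(-393.5) = -1953.0 kJ/mol

ΔHrxn = -1953.0 kJ/mol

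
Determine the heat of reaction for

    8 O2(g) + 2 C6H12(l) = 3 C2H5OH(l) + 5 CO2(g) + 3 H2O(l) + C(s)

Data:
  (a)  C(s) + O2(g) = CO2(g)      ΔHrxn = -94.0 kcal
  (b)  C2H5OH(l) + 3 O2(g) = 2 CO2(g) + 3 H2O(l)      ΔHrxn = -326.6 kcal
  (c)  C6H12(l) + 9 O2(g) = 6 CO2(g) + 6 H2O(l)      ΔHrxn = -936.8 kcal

ΔHrxn = -799.8 kcal

(a) reversed: +94.0 kcal
(b) reversed and × 3: (-3)·(-326.6) = +979.8 kcal
(c) × 2: (2)·(-936.8) = -1873.6 kcal
Summing the manipulated equations, ΔHrxn = (+94.0) + (+979.8) + (-1873.6) = -799.8 kcal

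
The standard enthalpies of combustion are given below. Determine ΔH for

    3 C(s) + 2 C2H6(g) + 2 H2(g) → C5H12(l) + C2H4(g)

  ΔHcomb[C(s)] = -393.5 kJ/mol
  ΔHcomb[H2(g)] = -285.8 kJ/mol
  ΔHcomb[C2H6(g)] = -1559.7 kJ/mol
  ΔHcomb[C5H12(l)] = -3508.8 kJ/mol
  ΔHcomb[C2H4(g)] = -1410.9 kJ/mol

With combustion enthalpies, reactants minus products:
= [3·(-393.5) + 2·(-1559.7) + 2·(-285.8)] − [1·(-3508.8) + 1·(-1410.9)]
= 48.2 kJ/mol

ΔH = 48.2 kJ/mol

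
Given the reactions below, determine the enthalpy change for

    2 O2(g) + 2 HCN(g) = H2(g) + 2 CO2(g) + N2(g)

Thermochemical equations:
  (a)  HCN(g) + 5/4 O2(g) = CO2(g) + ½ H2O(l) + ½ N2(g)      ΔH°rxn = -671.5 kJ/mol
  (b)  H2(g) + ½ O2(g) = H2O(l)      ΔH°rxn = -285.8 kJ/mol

ΔH°rxn = -1057.2 kJ/mol

(a) × 2 (×2 to match 2 HCN(g) in the target): (2)·(-671.5) = -1343.0 kJ/mol
(b) reversed (H2(g) must end up as a product): +285.8 kJ/mol
Combining the equations, ΔH°rxn = (-1343.0) + (+285.8) = -1057.2 kJ/mol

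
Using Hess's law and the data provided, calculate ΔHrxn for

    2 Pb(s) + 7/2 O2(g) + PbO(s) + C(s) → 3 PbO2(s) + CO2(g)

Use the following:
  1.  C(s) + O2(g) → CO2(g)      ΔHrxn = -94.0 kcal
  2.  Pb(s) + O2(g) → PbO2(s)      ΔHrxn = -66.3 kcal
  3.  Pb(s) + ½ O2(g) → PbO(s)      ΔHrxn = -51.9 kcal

eq. 1 as written: -94.0 kcal
eq. 2 × 3: (3)·(-66.3) = -198.9 kcal
eq. 3 reversed: +51.9 kcal
ΔHrxn = (-94.0) + (-198.9) + (+51.9) = -241.0 kcal

ΔHrxn = -241.0 kcal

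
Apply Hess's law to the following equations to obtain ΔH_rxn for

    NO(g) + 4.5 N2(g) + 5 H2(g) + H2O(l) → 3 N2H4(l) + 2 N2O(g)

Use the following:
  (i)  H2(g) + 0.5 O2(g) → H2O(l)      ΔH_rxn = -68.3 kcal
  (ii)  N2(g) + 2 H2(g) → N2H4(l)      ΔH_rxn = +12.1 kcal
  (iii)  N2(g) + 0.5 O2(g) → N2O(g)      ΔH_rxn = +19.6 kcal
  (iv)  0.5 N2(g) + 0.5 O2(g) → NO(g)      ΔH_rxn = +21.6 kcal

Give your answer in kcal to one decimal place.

(i) reversed: +68.3 kcal
(ii) × 3: (3)·(+12.1) = +36.3 kcal
(iii) × 2: (2)·(+19.6) = +39.2 kcal
(iv) reversed: -21.6 kcal
Summing the manipulated equations, ΔH_rxn = (+68.3) + (+36.3) + (+39.2) + (-21.6) = 122.2 kcal

ΔH_rxn = 122.2 kcal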